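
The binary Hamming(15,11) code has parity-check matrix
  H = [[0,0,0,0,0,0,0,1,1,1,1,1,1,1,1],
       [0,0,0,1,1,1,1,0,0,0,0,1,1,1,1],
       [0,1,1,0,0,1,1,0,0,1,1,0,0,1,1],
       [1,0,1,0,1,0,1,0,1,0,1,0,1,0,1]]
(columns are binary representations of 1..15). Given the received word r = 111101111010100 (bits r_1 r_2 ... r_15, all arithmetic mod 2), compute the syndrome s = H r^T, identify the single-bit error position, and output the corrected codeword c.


s = (0, 0, 1, 0)^T, error position = 2, corrected codeword c = 101101111010100

Compute s = H r^T mod 2 one row at a time:
  s_1 = 1 + 1 + 0 + 1 + 0 + 1 + 0 + 0 = 4 ≡ 0 (mod 2).
  s_2 = 1 + 0 + 1 + 1 + 0 + 1 + 0 + 0 = 4 ≡ 0 (mod 2).
  s_3 = 1 + 1 + 1 + 1 + 0 + 1 + 0 + 0 = 5 ≡ 1 (mod 2).
  s_4 = 1 + 1 + 0 + 1 + 1 + 1 + 1 + 0 = 6 ≡ 0 (mod 2).
s = (0, 0, 1, 0)^T — this equals column 2 of H (binary 0010), so error is at position 2.
Correct: flip bit 2 of r = 111101111010100 to get c = 101101111010100.


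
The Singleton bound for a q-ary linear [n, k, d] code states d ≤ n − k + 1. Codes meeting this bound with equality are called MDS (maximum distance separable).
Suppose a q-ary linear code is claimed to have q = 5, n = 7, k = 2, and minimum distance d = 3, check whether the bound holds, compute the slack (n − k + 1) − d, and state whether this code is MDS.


Singleton RHS = n − k + 1 = 6, slack = 3, bound satisfied, not MDS.

Singleton bound: d ≤ n − k + 1.
Here n = 7, k = 2, so n − k + 1 = 6.
Given d = 3, check d ≤ 6: YES.
Slack = (n − k + 1) − d = 3.
The code is NOT MDS (slack = 3 > 0).
Description: the claimed parameters are [7, 2, 3]_5; such a code would be non-MDS.


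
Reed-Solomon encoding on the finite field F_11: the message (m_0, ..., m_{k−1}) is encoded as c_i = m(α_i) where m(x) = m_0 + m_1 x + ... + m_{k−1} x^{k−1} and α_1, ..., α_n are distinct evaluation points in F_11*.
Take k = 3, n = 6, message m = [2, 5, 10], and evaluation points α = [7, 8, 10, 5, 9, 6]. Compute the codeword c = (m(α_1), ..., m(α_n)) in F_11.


c = [10, 0, 7, 2, 10, 7]

Message polynomial: m(x) = 2 + 5·x + 10·x^2 (mod 11).
For each evaluation point α_i, compute m(α_i) mod 11:
  α_1 = 7: Horner steps 10 → 9 → 10, so m(7) = 10.
  α_2 = 8: Horner steps 10 → 8 → 0, so m(8) = 0.
  α_3 = 10: Horner steps 10 → 6 → 7, so m(10) = 7.
  α_4 = 5: Horner steps 10 → 0 → 2, so m(5) = 2.
  α_5 = 9: Horner steps 10 → 7 → 10, so m(9) = 10.
  α_6 = 6: Horner steps 10 → 10 → 7, so m(6) = 7.
Codeword c = [10, 0, 7, 2, 10, 7] ∈ F_11^6.


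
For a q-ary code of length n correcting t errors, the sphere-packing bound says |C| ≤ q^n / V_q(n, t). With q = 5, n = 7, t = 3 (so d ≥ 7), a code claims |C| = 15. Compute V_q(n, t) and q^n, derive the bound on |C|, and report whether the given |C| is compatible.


V_q(n, t) = 2605, q^n = 78125, Hamming bound = 29, |C| = 15 ≤ bound (satisfied).

Step 1: Compute V_q(n, t) = Σ_{j=0}^3 C(n, j) (q−1)^j.
  j = 0: C(7,0)·(4)^0 = 1·1 = 1.
  j = 1: C(7,1)·(4)^1 = 7·4 = 28.
  j = 2: C(7,2)·(4)^2 = 21·16 = 336.
  j = 3: C(7,3)·(4)^3 = 35·64 = 2240.
  V_q(n, t) = 1 + 28 + 336 + 2240 = 2605.
Step 2: q^n = 5^7 = 78125.
Step 3: Hamming bound ⌊q^n / V_q(n,t)⌋ = ⌊78125/2605⌋ = 29.
Step 4: Compare |C| = 15 to 29: satisfied.
The claimed |C| lies below the Hamming bound.


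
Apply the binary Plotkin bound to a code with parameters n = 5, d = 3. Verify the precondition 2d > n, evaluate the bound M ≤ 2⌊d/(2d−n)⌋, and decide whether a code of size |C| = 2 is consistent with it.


Plotkin bound M ≤ 6; given |C| = 2 ≤ bound (satisfied).

Check applicability: 2d = 6, n = 5.
2d − n = 1 > 0, so Plotkin applies.
Compute d/(2d−n) = 3/1 ≈ 3.0000.
⌊d/(2d−n)⌋ = 3.
Plotkin bound: M ≤ 2·3 = 6.
Given |C| = 2, check: satisfied.
This |C| is below the Plotkin bound.


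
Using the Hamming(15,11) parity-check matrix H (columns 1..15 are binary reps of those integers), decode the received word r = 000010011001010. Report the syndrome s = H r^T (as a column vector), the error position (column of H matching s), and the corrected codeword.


s = (0, 1, 1, 0)^T, error position = 6, corrected codeword c = 000011011001010

Compute s = H r^T mod 2 one row at a time:
  s_1 = 1 + 1 + 0 + 0 + 1 + 0 + 1 + 0 = 4 ≡ 0 (mod 2).
  s_2 = 0 + 1 + 0 + 0 + 1 + 0 + 1 + 0 = 3 ≡ 1 (mod 2).
  s_3 = 0 + 0 + 0 + 0 + 0 + 0 + 1 + 0 = 1 ≡ 1 (mod 2).
  s_4 = 0 + 0 + 1 + 0 + 1 + 0 + 0 + 0 = 2 ≡ 0 (mod 2).
s = (0, 1, 1, 0)^T — this equals column 6 of H (binary 0110), so error is at position 6.
Correct: flip bit 6 of r = 000010011001010 to get c = 000011011001010.


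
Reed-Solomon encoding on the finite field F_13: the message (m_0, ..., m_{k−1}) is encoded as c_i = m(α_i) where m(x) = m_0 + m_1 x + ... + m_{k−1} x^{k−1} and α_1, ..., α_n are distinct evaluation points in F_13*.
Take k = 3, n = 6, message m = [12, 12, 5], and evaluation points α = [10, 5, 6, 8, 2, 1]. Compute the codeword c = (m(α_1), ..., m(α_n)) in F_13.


c = [8, 2, 4, 12, 4, 3]

Message polynomial: m(x) = 12 + 12·x + 5·x^2 (mod 13).
For each evaluation point α_i, compute m(α_i) mod 13:
  α_1 = 10: Horner steps 5 → 10 → 8, so m(10) = 8.
  α_2 = 5: Horner steps 5 → 11 → 2, so m(5) = 2.
  α_3 = 6: Horner steps 5 → 3 → 4, so m(6) = 4.
  α_4 = 8: Horner steps 5 → 0 → 12, so m(8) = 12.
  α_5 = 2: Horner steps 5 → 9 → 4, so m(2) = 4.
  α_6 = 1: Horner steps 5 → 4 → 3, so m(1) = 3.
Codeword c = [8, 2, 4, 12, 4, 3] ∈ F_13^6.


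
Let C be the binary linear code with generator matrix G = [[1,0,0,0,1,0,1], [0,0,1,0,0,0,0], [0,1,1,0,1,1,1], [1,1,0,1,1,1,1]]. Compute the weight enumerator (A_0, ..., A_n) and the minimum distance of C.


Weight distribution: A_0 = 1, A_1 = 1, A_2 = 1, A_3 = 5, A_4 = 5, A_5 = 1, A_6 = 1, A_7 = 1. Minimum distance d = 1.

Enumerate all 2^4 = 16 messages m ∈ F_2^4.
For each, compute codeword c = mG in F_2^7, then tally its weight.
  m = 0000 → c = 0000000, weight = 0.
  m = 1000 → c = 1000101, weight = 3.
  m = 0100 → c = 0010000, weight = 1.
  m = 1100 → c = 1010101, weight = 4.
  m = 0010 → c = 0110111, weight = 5.
  m = 1010 → c = 1110010, weight = 4.
  m = 0110 → c = 0100111, weight = 4.
  m = 1110 → c = 1100010, weight = 3.
  m = 0001 → c = 1101111, weight = 6.
  m = 1001 → c = 0101010, weight = 3.
  m = 0101 → c = 1111111, weight = 7.
  m = 1101 → c = 0111010, weight = 4.
  m = 0011 → c = 1011000, weight = 3.
  m = 1011 → c = 0011101, weight = 4.
  m = 0111 → c = 1001000, weight = 2.
  m = 1111 → c = 0001101, weight = 3.
Tally weights:
  weight 0: 1 codewords.
  weight 1: 1 codewords.
  weight 2: 1 codewords.
  weight 3: 5 codewords.
  weight 4: 5 codewords.
  weight 5: 1 codewords.
  weight 6: 1 codewords.
  weight 7: 1 codewords.
Minimum distance d = smallest w > 0 with A_w > 0 = 1.
Sanity: Σ A_w = 16 = 2^4 = 16 ✓.


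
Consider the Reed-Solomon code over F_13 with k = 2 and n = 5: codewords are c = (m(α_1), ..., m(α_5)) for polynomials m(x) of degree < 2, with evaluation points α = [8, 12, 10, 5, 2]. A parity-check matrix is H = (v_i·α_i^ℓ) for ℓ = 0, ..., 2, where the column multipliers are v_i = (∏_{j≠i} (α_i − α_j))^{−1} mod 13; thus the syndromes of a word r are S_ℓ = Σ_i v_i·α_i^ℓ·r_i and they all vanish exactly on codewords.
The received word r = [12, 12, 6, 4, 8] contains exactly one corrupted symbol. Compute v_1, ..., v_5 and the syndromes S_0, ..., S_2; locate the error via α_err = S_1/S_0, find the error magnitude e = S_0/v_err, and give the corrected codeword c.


S = (12, 5, 1), error at position 1, error magnitude e = 12, c = [0, 12, 6, 4, 8].

Step 1: column multipliers v_i = (∏_{j≠i}(α_i − α_j))^{−1} mod 13.
  i = 1 (α = 8): (8−12)(8−10)(8−5)(8−2) = (−4)·(−2)·3·6 = 144 ≡ 1, so v_1 = 1^{−1} = 1 (mod 13).
  i = 2 (α = 12): (12−8)(12−10)(12−5)(12−2) = 4·2·7·10 = 560 ≡ 1, so v_2 = 1^{−1} = 1 (mod 13).
  i = 3 (α = 10): (10−8)(10−12)(10−5)(10−2) = 2·(−2)·5·8 = −160 ≡ 9, so v_3 = 9^{−1} = 3 (mod 13).
  i = 4 (α = 5): (5−8)(5−12)(5−10)(5−2) = (−3)·(−7)·(−5)·3 = −315 ≡ 10, so v_4 = 10^{−1} = 4 (mod 13).
  i = 5 (α = 2): (2−8)(2−12)(2−10)(2−5) = (−6)·(−10)·(−8)·(−3) = 1440 ≡ 10, so v_5 = 10^{−1} = 4 (mod 13).
  v = [1, 1, 3, 4, 4].
Step 2: syndromes of r = [12, 12, 6, 4, 8] (all sums mod 13).
  S_0 = Σ v_i r_i = 1·12 + 1·12 + 3·6 + 4·4 + 4·8 = 90 ≡ 12.
  S_1 = Σ v_i α_i r_i = 1·8·12 + 1·12·12 + 3·10·6 + 4·5·4 + 4·2·8 = 564 ≡ 5.
  α_i^2 mod 13 = [12, 1, 9, 12, 4].
  S_2 = Σ v_i α_i^2 r_i = 1·12·12 + 1·1·12 + 3·9·6 + 4·12·4 + 4·4·8 = 638 ≡ 1.
  S = (12, 5, 1) ≠ 0, so r is not a codeword (an error is present).
Step 3: locate the error. For a single error e at position i, S_ℓ = v_i·e·α_i^ℓ, so α_err = S_1/S_0.
  S_0^{−1} = 12^{−1} = 12 (mod 13), so α_err = 5·12 = 60 ≡ 8 = α_1. Error position i = 1.
  Consistency check: S_2/S_1 = 1·8 = 8 ≡ 8 = α_err ✓ (single-error assumption holds).
Step 4: error magnitude e = S_0/v_1 = S_0·∏_{j≠1}(α_1 − α_j) = 12·1 = 12 ≡ 12 (mod 13).
Step 5: correct position 1: c_1 = r_1 − e = 12 − 12 ≡ 0 (mod 13). Hence c = [0, 12, 6, 4, 8].
  Check: interpolating c through the α_i gives m(x) = 2 + 3·x (degree < 2) with m(α_i) = c_i for every i, so c is indeed a codeword.


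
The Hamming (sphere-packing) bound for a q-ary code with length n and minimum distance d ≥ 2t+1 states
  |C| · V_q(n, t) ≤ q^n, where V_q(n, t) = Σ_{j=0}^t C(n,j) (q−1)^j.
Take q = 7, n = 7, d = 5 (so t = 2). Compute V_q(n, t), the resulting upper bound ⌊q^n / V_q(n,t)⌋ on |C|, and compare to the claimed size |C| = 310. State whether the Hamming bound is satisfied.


V_q(n, t) = 799, q^n = 823543, Hamming bound = 1030, |C| = 310 ≤ bound (satisfied).

Step 1: Compute V_q(n, t) = Σ_{j=0}^2 C(n, j) (q−1)^j.
  j = 0: C(7,0)·(6)^0 = 1·1 = 1.
  j = 1: C(7,1)·(6)^1 = 7·6 = 42.
  j = 2: C(7,2)·(6)^2 = 21·36 = 756.
  V_q(n, t) = 1 + 42 + 756 = 799.
Step 2: q^n = 7^7 = 823543.
Step 3: Hamming bound ⌊q^n / V_q(n,t)⌋ = ⌊823543/799⌋ = 1030.
Step 4: Compare |C| = 310 to 1030: satisfied.
The claimed |C| lies below the Hamming bound.


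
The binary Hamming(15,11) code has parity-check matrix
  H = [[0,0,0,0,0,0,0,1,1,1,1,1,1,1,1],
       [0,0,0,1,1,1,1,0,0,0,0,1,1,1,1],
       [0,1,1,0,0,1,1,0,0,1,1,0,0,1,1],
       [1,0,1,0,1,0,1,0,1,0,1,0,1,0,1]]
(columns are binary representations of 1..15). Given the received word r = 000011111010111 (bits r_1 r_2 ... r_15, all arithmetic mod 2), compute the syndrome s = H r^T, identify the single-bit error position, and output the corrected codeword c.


s = (0, 0, 1, 0)^T, error position = 2, corrected codeword c = 010011111010111

Compute s = H r^T mod 2 one row at a time:
  s_1 = 1 + 1 + 0 + 1 + 0 + 1 + 1 + 1 = 6 ≡ 0 (mod 2).
  s_2 = 0 + 1 + 1 + 1 + 0 + 1 + 1 + 1 = 6 ≡ 0 (mod 2).
  s_3 = 0 + 0 + 1 + 1 + 0 + 1 + 1 + 1 = 5 ≡ 1 (mod 2).
  s_4 = 0 + 0 + 1 + 1 + 1 + 1 + 1 + 1 = 6 ≡ 0 (mod 2).
s = (0, 0, 1, 0)^T — this equals column 2 of H (binary 0010), so error is at position 2.
Correct: flip bit 2 of r = 000011111010111 to get c = 010011111010111.


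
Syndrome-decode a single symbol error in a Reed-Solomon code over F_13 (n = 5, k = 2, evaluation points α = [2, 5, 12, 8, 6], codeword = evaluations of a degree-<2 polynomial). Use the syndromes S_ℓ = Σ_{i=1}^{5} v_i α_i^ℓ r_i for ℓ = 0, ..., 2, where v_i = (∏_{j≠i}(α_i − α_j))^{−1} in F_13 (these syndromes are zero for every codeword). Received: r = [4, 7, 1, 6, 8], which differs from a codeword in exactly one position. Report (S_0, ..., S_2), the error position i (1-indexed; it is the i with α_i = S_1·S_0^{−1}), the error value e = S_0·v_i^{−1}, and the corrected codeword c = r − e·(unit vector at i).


S = (4, 6, 9), error at position 4, error magnitude e = 9, c = [4, 7, 1, 10, 8].

Step 1: column multipliers v_i = (∏_{j≠i}(α_i − α_j))^{−1} mod 13.
  i = 1 (α = 2): (2−5)(2−12)(2−8)(2−6) = (−3)·(−10)·(−6)·(−4) = 720 ≡ 5, so v_1 = 5^{−1} = 8 (mod 13).
  i = 2 (α = 5): (5−2)(5−12)(5−8)(5−6) = 3·(−7)·(−3)·(−1) = −63 ≡ 2, so v_2 = 2^{−1} = 7 (mod 13).
  i = 3 (α = 12): (12−2)(12−5)(12−8)(12−6) = 10·7·4·6 = 1680 ≡ 3, so v_3 = 3^{−1} = 9 (mod 13).
  i = 4 (α = 8): (8−2)(8−5)(8−12)(8−6) = 6·3·(−4)·2 = −144 ≡ 12, so v_4 = 12^{−1} = 12 (mod 13).
  i = 5 (α = 6): (6−2)(6−5)(6−12)(6−8) = 4·1·(−6)·(−2) = 48 ≡ 9, so v_5 = 9^{−1} = 3 (mod 13).
  v = [8, 7, 9, 12, 3].
Step 2: syndromes of r = [4, 7, 1, 6, 8] (all sums mod 13).
  S_0 = Σ v_i r_i = 8·4 + 7·7 + 9·1 + 12·6 + 3·8 = 186 ≡ 4.
  S_1 = Σ v_i α_i r_i = 8·2·4 + 7·5·7 + 9·12·1 + 12·8·6 + 3·6·8 = 1137 ≡ 6.
  α_i^2 mod 13 = [4, 12, 1, 12, 10].
  S_2 = Σ v_i α_i^2 r_i = 8·4·4 + 7·12·7 + 9·1·1 + 12·12·6 + 3·10·8 = 1829 ≡ 9.
  S = (4, 6, 9) ≠ 0, so r is not a codeword (an error is present).
Step 3: locate the error. For a single error e at position i, S_ℓ = v_i·e·α_i^ℓ, so α_err = S_1/S_0.
  S_0^{−1} = 4^{−1} = 10 (mod 13), so α_err = 6·10 = 60 ≡ 8 = α_4. Error position i = 4.
  Consistency check: S_2/S_1 = 9·11 = 99 ≡ 8 = α_err ✓ (single-error assumption holds).
Step 4: error magnitude e = S_0/v_4 = S_0·∏_{j≠4}(α_4 − α_j) = 4·12 = 48 ≡ 9 (mod 13).
Step 5: correct position 4: c_4 = r_4 − e = 6 − 9 ≡ 10 (mod 13). Hence c = [4, 7, 1, 10, 8].
  Check: interpolating c through the α_i gives m(x) = 2 + 1·x (degree < 2) with m(α_i) = c_i for every i, so c is indeed a codeword.


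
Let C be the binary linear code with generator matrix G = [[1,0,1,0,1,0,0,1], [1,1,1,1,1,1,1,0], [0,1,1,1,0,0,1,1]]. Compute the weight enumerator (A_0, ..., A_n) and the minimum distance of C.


Weight distribution: A_0 = 1, A_2 = 1, A_4 = 2, A_5 = 3, A_7 = 1. Minimum distance d = 2.

Enumerate all 2^3 = 8 messages m ∈ F_2^3.
For each, compute codeword c = mG in F_2^8, then tally its weight.
  m = 000 → c = 00000000, weight = 0.
  m = 100 → c = 10101001, weight = 4.
  m = 010 → c = 11111110, weight = 7.
  m = 110 → c = 01010111, weight = 5.
  m = 001 → c = 01110011, weight = 5.
  m = 101 → c = 11011010, weight = 5.
  m = 011 → c = 10001101, weight = 4.
  m = 111 → c = 00100100, weight = 2.
Tally weights:
  weight 0: 1 codewords.
  weight 2: 1 codewords.
  weight 4: 2 codewords.
  weight 5: 3 codewords.
  weight 7: 1 codewords.
Minimum distance d = smallest w > 0 with A_w > 0 = 2.
Sanity: Σ A_w = 8 = 2^3 = 8 ✓.


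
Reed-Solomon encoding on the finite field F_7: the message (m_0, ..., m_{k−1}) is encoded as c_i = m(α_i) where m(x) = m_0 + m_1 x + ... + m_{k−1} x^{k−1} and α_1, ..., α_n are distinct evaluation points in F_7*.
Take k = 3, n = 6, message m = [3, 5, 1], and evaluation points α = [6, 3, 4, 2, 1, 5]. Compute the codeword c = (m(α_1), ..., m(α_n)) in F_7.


c = [6, 6, 4, 3, 2, 4]

Message polynomial: m(x) = 3 + 5·x + 1·x^2 (mod 7).
For each evaluation point α_i, compute m(α_i) mod 7:
  α_1 = 6: Horner steps 1 → 4 → 6, so m(6) = 6.
  α_2 = 3: Horner steps 1 → 1 → 6, so m(3) = 6.
  α_3 = 4: Horner steps 1 → 2 → 4, so m(4) = 4.
  α_4 = 2: Horner steps 1 → 0 → 3, so m(2) = 3.
  α_5 = 1: Horner steps 1 → 6 → 2, so m(1) = 2.
  α_6 = 5: Horner steps 1 → 3 → 4, so m(5) = 4.
Codeword c = [6, 6, 4, 3, 2, 4] ∈ F_7^6.


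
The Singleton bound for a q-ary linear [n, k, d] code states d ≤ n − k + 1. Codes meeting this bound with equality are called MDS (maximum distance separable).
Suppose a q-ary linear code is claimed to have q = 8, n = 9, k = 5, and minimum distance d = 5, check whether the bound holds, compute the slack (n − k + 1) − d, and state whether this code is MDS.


Singleton RHS = n − k + 1 = 5, slack = 0, bound satisfied, MDS.

Singleton bound: d ≤ n − k + 1.
Here n = 9, k = 5, so n − k + 1 = 5.
Given d = 5, check d ≤ 5: YES.
Slack = (n − k + 1) − d = 0.
The code is MDS (slack = 0).
Description: the claimed parameters are [9, 5, 5]_8; such a code would be MDS (meets Singleton bound).


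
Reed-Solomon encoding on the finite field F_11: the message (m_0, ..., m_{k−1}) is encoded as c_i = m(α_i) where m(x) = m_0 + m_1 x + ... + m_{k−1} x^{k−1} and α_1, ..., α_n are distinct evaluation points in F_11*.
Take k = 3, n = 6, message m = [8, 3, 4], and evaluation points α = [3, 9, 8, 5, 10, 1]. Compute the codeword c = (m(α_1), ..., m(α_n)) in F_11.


c = [9, 7, 2, 2, 9, 4]

Message polynomial: m(x) = 8 + 3·x + 4·x^2 (mod 11).
For each evaluation point α_i, compute m(α_i) mod 11:
  α_1 = 3: Horner steps 4 → 4 → 9, so m(3) = 9.
  α_2 = 9: Horner steps 4 → 6 → 7, so m(9) = 7.
  α_3 = 8: Horner steps 4 → 2 → 2, so m(8) = 2.
  α_4 = 5: Horner steps 4 → 1 → 2, so m(5) = 2.
  α_5 = 10: Horner steps 4 → 10 → 9, so m(10) = 9.
  α_6 = 1: Horner steps 4 → 7 → 4, so m(1) = 4.
Codeword c = [9, 7, 2, 2, 9, 4] ∈ F_11^6.


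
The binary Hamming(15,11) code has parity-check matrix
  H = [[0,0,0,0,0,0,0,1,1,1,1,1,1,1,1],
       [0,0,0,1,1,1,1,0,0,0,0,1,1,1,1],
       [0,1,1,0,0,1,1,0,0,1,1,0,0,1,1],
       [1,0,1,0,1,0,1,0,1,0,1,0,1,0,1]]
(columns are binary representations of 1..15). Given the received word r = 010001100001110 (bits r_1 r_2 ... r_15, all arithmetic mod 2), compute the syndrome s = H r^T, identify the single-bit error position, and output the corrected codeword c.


s = (1, 1, 0, 0)^T, error position = 12, corrected codeword c = 010001100000110

Compute s = H r^T mod 2 one row at a time:
  s_1 = 0 + 0 + 0 + 0 + 1 + 1 + 1 + 0 = 3 ≡ 1 (mod 2).
  s_2 = 0 + 0 + 1 + 1 + 1 + 1 + 1 + 0 = 5 ≡ 1 (mod 2).
  s_3 = 1 + 0 + 1 + 1 + 0 + 0 + 1 + 0 = 4 ≡ 0 (mod 2).
  s_4 = 0 + 0 + 0 + 1 + 0 + 0 + 1 + 0 = 2 ≡ 0 (mod 2).
s = (1, 1, 0, 0)^T — this equals column 12 of H (binary 1100), so error is at position 12.
Correct: flip bit 12 of r = 010001100001110 to get c = 010001100000110.


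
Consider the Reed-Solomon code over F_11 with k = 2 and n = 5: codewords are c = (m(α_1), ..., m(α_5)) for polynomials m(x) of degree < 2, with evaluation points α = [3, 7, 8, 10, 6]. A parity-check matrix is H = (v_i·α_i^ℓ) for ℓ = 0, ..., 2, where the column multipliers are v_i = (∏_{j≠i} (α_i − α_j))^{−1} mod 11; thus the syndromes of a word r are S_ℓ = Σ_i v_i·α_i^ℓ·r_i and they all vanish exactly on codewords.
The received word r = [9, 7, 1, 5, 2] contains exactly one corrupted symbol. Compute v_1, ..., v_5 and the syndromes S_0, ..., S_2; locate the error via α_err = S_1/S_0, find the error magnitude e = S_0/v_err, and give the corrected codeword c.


S = (9, 2, 9), error at position 4, error magnitude e = 5, c = [9, 7, 1, 0, 2].

Step 1: column multipliers v_i = (∏_{j≠i}(α_i − α_j))^{−1} mod 11.
  i = 1 (α = 3): (3−7)(3−8)(3−10)(3−6) = (−4)·(−5)·(−7)·(−3) = 420 ≡ 2, so v_1 = 2^{−1} = 6 (mod 11).
  i = 2 (α = 7): (7−3)(7−8)(7−10)(7−6) = 4·(−1)·(−3)·1 = 12 ≡ 1, so v_2 = 1^{−1} = 1 (mod 11).
  i = 3 (α = 8): (8−3)(8−7)(8−10)(8−6) = 5·1·(−2)·2 = −20 ≡ 2, so v_3 = 2^{−1} = 6 (mod 11).
  i = 4 (α = 10): (10−3)(10−7)(10−8)(10−6) = 7·3·2·4 = 168 ≡ 3, so v_4 = 3^{−1} = 4 (mod 11).
  i = 5 (α = 6): (6−3)(6−7)(6−8)(6−10) = 3·(−1)·(−2)·(−4) = −24 ≡ 9, so v_5 = 9^{−1} = 5 (mod 11).
  v = [6, 1, 6, 4, 5].
Step 2: syndromes of r = [9, 7, 1, 5, 2] (all sums mod 11).
  S_0 = Σ v_i r_i = 6·9 + 1·7 + 6·1 + 4·5 + 5·2 = 97 ≡ 9.
  S_1 = Σ v_i α_i r_i = 6·3·9 + 1·7·7 + 6·8·1 + 4·10·5 + 5·6·2 = 519 ≡ 2.
  α_i^2 mod 11 = [9, 5, 9, 1, 3].
  S_2 = Σ v_i α_i^2 r_i = 6·9·9 + 1·5·7 + 6·9·1 + 4·1·5 + 5·3·2 = 625 ≡ 9.
  S = (9, 2, 9) ≠ 0, so r is not a codeword (an error is present).
Step 3: locate the error. For a single error e at position i, S_ℓ = v_i·e·α_i^ℓ, so α_err = S_1/S_0.
  S_0^{−1} = 9^{−1} = 5 (mod 11), so α_err = 2·5 = 10 ≡ 10 = α_4. Error position i = 4.
  Consistency check: S_2/S_1 = 9·6 = 54 ≡ 10 = α_err ✓ (single-error assumption holds).
Step 4: error magnitude e = S_0/v_4 = S_0·∏_{j≠4}(α_4 − α_j) = 9·3 = 27 ≡ 5 (mod 11).
Step 5: correct position 4: c_4 = r_4 − e = 5 − 5 ≡ 0 (mod 11). Hence c = [9, 7, 1, 0, 2].
  Check: interpolating c through the α_i gives m(x) = 5 + 5·x (degree < 2) with m(α_i) = c_i for every i, so c is indeed a codeword.


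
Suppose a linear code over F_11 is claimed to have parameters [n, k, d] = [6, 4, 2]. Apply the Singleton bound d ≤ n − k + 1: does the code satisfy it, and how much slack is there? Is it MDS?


Singleton RHS = n − k + 1 = 3, slack = 1, bound satisfied, not MDS.

Singleton bound: d ≤ n − k + 1.
Here n = 6, k = 4, so n − k + 1 = 3.
Given d = 2, check d ≤ 3: YES.
Slack = (n − k + 1) − d = 1.
The code is NOT MDS (slack = 1 > 0).
Description: the claimed parameters are [6, 4, 2]_11; such a code would be non-MDS.


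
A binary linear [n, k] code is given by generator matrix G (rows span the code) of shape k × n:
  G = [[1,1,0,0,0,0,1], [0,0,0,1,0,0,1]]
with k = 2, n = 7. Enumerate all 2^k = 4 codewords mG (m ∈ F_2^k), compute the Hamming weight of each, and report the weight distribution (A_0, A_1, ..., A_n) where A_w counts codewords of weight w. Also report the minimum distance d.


Weight distribution: A_0 = 1, A_2 = 1, A_3 = 2. Minimum distance d = 2.

Enumerate all 2^2 = 4 messages m ∈ F_2^2.
For each, compute codeword c = mG in F_2^7, then tally its weight.
  m = 00 → c = 0000000, weight = 0.
  m = 10 → c = 1100001, weight = 3.
  m = 01 → c = 0001001, weight = 2.
  m = 11 → c = 1101000, weight = 3.
Tally weights:
  weight 0: 1 codewords.
  weight 2: 1 codewords.
  weight 3: 2 codewords.
Minimum distance d = smallest w > 0 with A_w > 0 = 2.
Sanity: Σ A_w = 4 = 2^2 = 4 ✓.


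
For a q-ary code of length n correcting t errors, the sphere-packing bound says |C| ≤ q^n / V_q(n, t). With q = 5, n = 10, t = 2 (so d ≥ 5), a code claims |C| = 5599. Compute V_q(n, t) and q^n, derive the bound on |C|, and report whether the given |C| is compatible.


V_q(n, t) = 761, q^n = 9765625, Hamming bound = 12832, |C| = 5599 ≤ bound (satisfied).

Step 1: Compute V_q(n, t) = Σ_{j=0}^2 C(n, j) (q−1)^j.
  j = 0: C(10,0)·(4)^0 = 1·1 = 1.
  j = 1: C(10,1)·(4)^1 = 10·4 = 40.
  j = 2: C(10,2)·(4)^2 = 45·16 = 720.
  V_q(n, t) = 1 + 40 + 720 = 761.
Step 2: q^n = 5^10 = 9765625.
Step 3: Hamming bound ⌊q^n / V_q(n,t)⌋ = ⌊9765625/761⌋ = 12832.
Step 4: Compare |C| = 5599 to 12832: satisfied.
The claimed |C| lies below the Hamming bound.


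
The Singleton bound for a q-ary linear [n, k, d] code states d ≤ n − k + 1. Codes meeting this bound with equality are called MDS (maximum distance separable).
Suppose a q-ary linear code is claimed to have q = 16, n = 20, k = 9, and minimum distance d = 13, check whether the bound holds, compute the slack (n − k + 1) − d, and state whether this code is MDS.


Singleton RHS = n − k + 1 = 12, slack = -1, bound violated (no such code; not MDS).

Singleton bound: d ≤ n − k + 1.
Here n = 20, k = 9, so n − k + 1 = 12.
Given d = 13, check d ≤ 12: NO.
Slack = (n − k + 1) − d = -1.
The slack is negative: d = 13 exceeds n − k + 1 = 12 by 1, so the Singleton bound is violated and no linear [20, 9, 13]_16 code can exist. In particular it is not MDS (MDS requires d = n − k + 1 exactly).
Description: the claimed parameters are [20, 9, 13]_16; such a code would be impossible (violates the Singleton bound).


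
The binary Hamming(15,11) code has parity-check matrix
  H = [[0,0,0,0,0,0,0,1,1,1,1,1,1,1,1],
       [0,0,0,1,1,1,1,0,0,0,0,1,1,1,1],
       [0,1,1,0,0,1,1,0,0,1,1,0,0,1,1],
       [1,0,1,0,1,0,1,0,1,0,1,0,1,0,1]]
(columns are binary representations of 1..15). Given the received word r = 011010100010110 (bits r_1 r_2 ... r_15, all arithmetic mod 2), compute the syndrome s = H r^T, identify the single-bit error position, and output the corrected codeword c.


s = (1, 0, 1, 1)^T, error position = 11, corrected codeword c = 011010100000110

Compute s = H r^T mod 2 one row at a time:
  s_1 = 0 + 0 + 0 + 1 + 0 + 1 + 1 + 0 = 3 ≡ 1 (mod 2).
  s_2 = 0 + 1 + 0 + 1 + 0 + 1 + 1 + 0 = 4 ≡ 0 (mod 2).
  s_3 = 1 + 1 + 0 + 1 + 0 + 1 + 1 + 0 = 5 ≡ 1 (mod 2).
  s_4 = 0 + 1 + 1 + 1 + 0 + 1 + 1 + 0 = 5 ≡ 1 (mod 2).
s = (1, 0, 1, 1)^T — this equals column 11 of H (binary 1011), so error is at position 11.
Correct: flip bit 11 of r = 011010100010110 to get c = 011010100000110.


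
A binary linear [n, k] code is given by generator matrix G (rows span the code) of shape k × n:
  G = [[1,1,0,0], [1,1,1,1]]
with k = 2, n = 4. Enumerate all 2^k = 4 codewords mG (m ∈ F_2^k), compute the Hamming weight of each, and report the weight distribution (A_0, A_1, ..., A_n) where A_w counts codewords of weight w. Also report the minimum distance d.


Weight distribution: A_0 = 1, A_2 = 2, A_4 = 1. Minimum distance d = 2.

Enumerate all 2^2 = 4 messages m ∈ F_2^2.
For each, compute codeword c = mG in F_2^4, then tally its weight.
  m = 00 → c = 0000, weight = 0.
  m = 10 → c = 1100, weight = 2.
  m = 01 → c = 1111, weight = 4.
  m = 11 → c = 0011, weight = 2.
Tally weights:
  weight 0: 1 codewords.
  weight 2: 2 codewords.
  weight 4: 1 codewords.
Minimum distance d = smallest w > 0 with A_w > 0 = 2.
Sanity: Σ A_w = 4 = 2^2 = 4 ✓.


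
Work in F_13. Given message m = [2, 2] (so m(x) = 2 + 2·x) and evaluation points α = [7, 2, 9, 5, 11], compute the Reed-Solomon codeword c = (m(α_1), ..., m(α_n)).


c = [3, 6, 7, 12, 11]

Message polynomial: m(x) = 2 + 2·x (mod 13).
For each evaluation point α_i, compute m(α_i) mod 13:
  α_1 = 7: Horner steps 2 → 3, so m(7) = 3.
  α_2 = 2: Horner steps 2 → 6, so m(2) = 6.
  α_3 = 9: Horner steps 2 → 7, so m(9) = 7.
  α_4 = 5: Horner steps 2 → 12, so m(5) = 12.
  α_5 = 11: Horner steps 2 → 11, so m(11) = 11.
Codeword c = [3, 6, 7, 12, 11] ∈ F_13^5.


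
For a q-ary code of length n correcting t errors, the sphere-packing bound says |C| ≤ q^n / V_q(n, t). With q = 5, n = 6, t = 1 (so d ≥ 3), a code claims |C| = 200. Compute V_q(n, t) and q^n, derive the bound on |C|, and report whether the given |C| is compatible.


V_q(n, t) = 25, q^n = 15625, Hamming bound = 625, |C| = 200 ≤ bound (satisfied).

Step 1: Compute V_q(n, t) = Σ_{j=0}^1 C(n, j) (q−1)^j.
  j = 0: C(6,0)·(4)^0 = 1·1 = 1.
  j = 1: C(6,1)·(4)^1 = 6·4 = 24.
  V_q(n, t) = 1 + 24 = 25.
Step 2: q^n = 5^6 = 15625.
Step 3: Hamming bound ⌊q^n / V_q(n,t)⌋ = ⌊15625/25⌋ = 625.
Step 4: Compare |C| = 200 to 625: satisfied.
The claimed |C| lies below the Hamming bound.


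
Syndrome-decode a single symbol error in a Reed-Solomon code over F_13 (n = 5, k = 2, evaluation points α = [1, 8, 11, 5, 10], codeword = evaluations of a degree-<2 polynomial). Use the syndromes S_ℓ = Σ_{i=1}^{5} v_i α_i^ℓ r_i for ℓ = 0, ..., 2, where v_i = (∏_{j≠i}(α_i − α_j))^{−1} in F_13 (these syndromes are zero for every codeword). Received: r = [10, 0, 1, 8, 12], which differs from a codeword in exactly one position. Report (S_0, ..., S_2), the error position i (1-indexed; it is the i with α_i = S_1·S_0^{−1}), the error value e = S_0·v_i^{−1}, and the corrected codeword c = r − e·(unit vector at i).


S = (2, 9, 8), error at position 3, error magnitude e = 9, c = [10, 0, 5, 8, 12].

Step 1: column multipliers v_i = (∏_{j≠i}(α_i − α_j))^{−1} mod 13.
  i = 1 (α = 1): (1−8)(1−11)(1−5)(1−10) = (−7)·(−10)·(−4)·(−9) = 2520 ≡ 11, so v_1 = 11^{−1} = 6 (mod 13).
  i = 2 (α = 8): (8−1)(8−11)(8−5)(8−10) = 7·(−3)·3·(−2) = 126 ≡ 9, so v_2 = 9^{−1} = 3 (mod 13).
  i = 3 (α = 11): (11−1)(11−8)(11−5)(11−10) = 10·3·6·1 = 180 ≡ 11, so v_3 = 11^{−1} = 6 (mod 13).
  i = 4 (α = 5): (5−1)(5−8)(5−11)(5−10) = 4·(−3)·(−6)·(−5) = −360 ≡ 4, so v_4 = 4^{−1} = 10 (mod 13).
  i = 5 (α = 10): (10−1)(10−8)(10−11)(10−5) = 9·2·(−1)·5 = −90 ≡ 1, so v_5 = 1^{−1} = 1 (mod 13).
  v = [6, 3, 6, 10, 1].
Step 2: syndromes of r = [10, 0, 1, 8, 12] (all sums mod 13).
  S_0 = Σ v_i r_i = 6·10 + 3·0 + 6·1 + 10·8 + 1·12 = 158 ≡ 2.
  S_1 = Σ v_i α_i r_i = 6·1·10 + 3·8·0 + 6·11·1 + 10·5·8 + 1·10·12 = 646 ≡ 9.
  α_i^2 mod 13 = [1, 12, 4, 12, 9].
  S_2 = Σ v_i α_i^2 r_i = 6·1·10 + 3·12·0 + 6·4·1 + 10·12·8 + 1·9·12 = 1152 ≡ 8.
  S = (2, 9, 8) ≠ 0, so r is not a codeword (an error is present).
Step 3: locate the error. For a single error e at position i, S_ℓ = v_i·e·α_i^ℓ, so α_err = S_1/S_0.
  S_0^{−1} = 2^{−1} = 7 (mod 13), so α_err = 9·7 = 63 ≡ 11 = α_3. Error position i = 3.
  Consistency check: S_2/S_1 = 8·3 = 24 ≡ 11 = α_err ✓ (single-error assumption holds).
Step 4: error magnitude e = S_0/v_3 = S_0·∏_{j≠3}(α_3 − α_j) = 2·11 = 22 ≡ 9 (mod 13).
Step 5: correct position 3: c_3 = r_3 − e = 1 − 9 ≡ 5 (mod 13). Hence c = [10, 0, 5, 8, 12].
  Check: interpolating c through the α_i gives m(x) = 4 + 6·x (degree < 2) with m(α_i) = c_i for every i, so c is indeed a codeword.


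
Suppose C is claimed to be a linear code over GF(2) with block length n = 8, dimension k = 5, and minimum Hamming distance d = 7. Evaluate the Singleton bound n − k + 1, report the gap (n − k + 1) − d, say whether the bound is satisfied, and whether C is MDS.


Singleton RHS = n − k + 1 = 4, slack = -3, bound violated (no such code; not MDS).

Singleton bound: d ≤ n − k + 1.
Here n = 8, k = 5, so n − k + 1 = 4.
Given d = 7, check d ≤ 4: NO.
Slack = (n − k + 1) − d = -3.
The slack is negative: d = 7 exceeds n − k + 1 = 4 by 3, so the Singleton bound is violated and no linear [8, 5, 7]_2 code can exist. In particular it is not MDS (MDS requires d = n − k + 1 exactly).
Description: the claimed parameters are [8, 5, 7]_2; such a code would be impossible (violates the Singleton bound).


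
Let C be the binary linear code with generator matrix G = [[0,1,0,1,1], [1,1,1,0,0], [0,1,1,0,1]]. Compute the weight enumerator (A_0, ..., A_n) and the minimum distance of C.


Weight distribution: A_0 = 1, A_2 = 2, A_3 = 4, A_4 = 1. Minimum distance d = 2.

Enumerate all 2^3 = 8 messages m ∈ F_2^3.
For each, compute codeword c = mG in F_2^5, then tally its weight.
  m = 000 → c = 00000, weight = 0.
  m = 100 → c = 01011, weight = 3.
  m = 010 → c = 11100, weight = 3.
  m = 110 → c = 10111, weight = 4.
  m = 001 → c = 01101, weight = 3.
  m = 101 → c = 00110, weight = 2.
  m = 011 → c = 10001, weight = 2.
  m = 111 → c = 11010, weight = 3.
Tally weights:
  weight 0: 1 codewords.
  weight 2: 2 codewords.
  weight 3: 4 codewords.
  weight 4: 1 codewords.
Minimum distance d = smallest w > 0 with A_w > 0 = 2.
Sanity: Σ A_w = 8 = 2^3 = 8 ✓.


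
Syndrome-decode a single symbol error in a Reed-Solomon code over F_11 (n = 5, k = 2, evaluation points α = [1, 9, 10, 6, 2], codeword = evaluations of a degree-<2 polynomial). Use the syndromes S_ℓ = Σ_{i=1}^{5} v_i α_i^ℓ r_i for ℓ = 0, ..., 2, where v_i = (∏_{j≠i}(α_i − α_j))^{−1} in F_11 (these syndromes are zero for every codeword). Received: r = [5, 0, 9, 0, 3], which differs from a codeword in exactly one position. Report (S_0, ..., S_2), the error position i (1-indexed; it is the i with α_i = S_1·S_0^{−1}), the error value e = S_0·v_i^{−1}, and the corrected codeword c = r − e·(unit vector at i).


S = (3, 7, 9), error at position 4, error magnitude e = 5, c = [5, 0, 9, 6, 3].

Step 1: column multipliers v_i = (∏_{j≠i}(α_i − α_j))^{−1} mod 11.
  i = 1 (α = 1): (1−9)(1−10)(1−6)(1−2) = (−8)·(−9)·(−5)·(−1) = 360 ≡ 8, so v_1 = 8^{−1} = 7 (mod 11).
  i = 2 (α = 9): (9−1)(9−10)(9−6)(9−2) = 8·(−1)·3·7 = −168 ≡ 8, so v_2 = 8^{−1} = 7 (mod 11).
  i = 3 (α = 10): (10−1)(10−9)(10−6)(10−2) = 9·1·4·8 = 288 ≡ 2, so v_3 = 2^{−1} = 6 (mod 11).
  i = 4 (α = 6): (6−1)(6−9)(6−10)(6−2) = 5·(−3)·(−4)·4 = 240 ≡ 9, so v_4 = 9^{−1} = 5 (mod 11).
  i = 5 (α = 2): (2−1)(2−9)(2−10)(2−6) = 1·(−7)·(−8)·(−4) = −224 ≡ 7, so v_5 = 7^{−1} = 8 (mod 11).
  v = [7, 7, 6, 5, 8].
Step 2: syndromes of r = [5, 0, 9, 0, 3] (all sums mod 11).
  S_0 = Σ v_i r_i = 7·5 + 7·0 + 6·9 + 5·0 + 8·3 = 113 ≡ 3.
  S_1 = Σ v_i α_i r_i = 7·1·5 + 7·9·0 + 6·10·9 + 5·6·0 + 8·2·3 = 623 ≡ 7.
  α_i^2 mod 11 = [1, 4, 1, 3, 4].
  S_2 = Σ v_i α_i^2 r_i = 7·1·5 + 7·4·0 + 6·1·9 + 5·3·0 + 8·4·3 = 185 ≡ 9.
  S = (3, 7, 9) ≠ 0, so r is not a codeword (an error is present).
Step 3: locate the error. For a single error e at position i, S_ℓ = v_i·e·α_i^ℓ, so α_err = S_1/S_0.
  S_0^{−1} = 3^{−1} = 4 (mod 11), so α_err = 7·4 = 28 ≡ 6 = α_4. Error position i = 4.
  Consistency check: S_2/S_1 = 9·8 = 72 ≡ 6 = α_err ✓ (single-error assumption holds).
Step 4: error magnitude e = S_0/v_4 = S_0·∏_{j≠4}(α_4 − α_j) = 3·9 = 27 ≡ 5 (mod 11).
Step 5: correct position 4: c_4 = r_4 − e = 0 − 5 ≡ 6 (mod 11). Hence c = [5, 0, 9, 6, 3].
  Check: interpolating c through the α_i gives m(x) = 7 + 9·x (degree < 2) with m(α_i) = c_i for every i, so c is indeed a codeword.


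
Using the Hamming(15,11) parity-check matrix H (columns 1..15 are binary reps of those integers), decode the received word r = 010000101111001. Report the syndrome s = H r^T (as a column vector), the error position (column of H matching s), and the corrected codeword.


s = (1, 1, 1, 0)^T, error position = 14, corrected codeword c = 010000101111011

Compute s = H r^T mod 2 one row at a time:
  s_1 = 0 + 1 + 1 + 1 + 1 + 0 + 0 + 1 = 5 ≡ 1 (mod 2).
  s_2 = 0 + 0 + 0 + 1 + 1 + 0 + 0 + 1 = 3 ≡ 1 (mod 2).
  s_3 = 1 + 0 + 0 + 1 + 1 + 1 + 0 + 1 = 5 ≡ 1 (mod 2).
  s_4 = 0 + 0 + 0 + 1 + 1 + 1 + 0 + 1 = 4 ≡ 0 (mod 2).
s = (1, 1, 1, 0)^T — this equals column 14 of H (binary 1110), so error is at position 14.
Correct: flip bit 14 of r = 010000101111001 to get c = 010000101111011.


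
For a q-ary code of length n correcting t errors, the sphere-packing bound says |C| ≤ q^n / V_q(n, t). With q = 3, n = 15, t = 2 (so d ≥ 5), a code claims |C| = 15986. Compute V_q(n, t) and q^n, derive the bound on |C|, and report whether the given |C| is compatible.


V_q(n, t) = 451, q^n = 14348907, Hamming bound = 31815, |C| = 15986 ≤ bound (satisfied).

Step 1: Compute V_q(n, t) = Σ_{j=0}^2 C(n, j) (q−1)^j.
  j = 0: C(15,0)·(2)^0 = 1·1 = 1.
  j = 1: C(15,1)·(2)^1 = 15·2 = 30.
  j = 2: C(15,2)·(2)^2 = 105·4 = 420.
  V_q(n, t) = 1 + 30 + 420 = 451.
Step 2: q^n = 3^15 = 14348907.
Step 3: Hamming bound ⌊q^n / V_q(n,t)⌋ = ⌊14348907/451⌋ = 31815.
Step 4: Compare |C| = 15986 to 31815: satisfied.
The claimed |C| lies below the Hamming bound.


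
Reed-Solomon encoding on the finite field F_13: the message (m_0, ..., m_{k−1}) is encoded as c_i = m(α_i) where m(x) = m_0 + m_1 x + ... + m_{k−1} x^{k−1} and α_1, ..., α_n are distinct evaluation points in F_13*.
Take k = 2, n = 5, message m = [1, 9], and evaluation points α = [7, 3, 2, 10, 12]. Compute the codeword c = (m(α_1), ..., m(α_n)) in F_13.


c = [12, 2, 6, 0, 5]

Message polynomial: m(x) = 1 + 9·x (mod 13).
For each evaluation point α_i, compute m(α_i) mod 13:
  α_1 = 7: Horner steps 9 → 12, so m(7) = 12.
  α_2 = 3: Horner steps 9 → 2, so m(3) = 2.
  α_3 = 2: Horner steps 9 → 6, so m(2) = 6.
  α_4 = 10: Horner steps 9 → 0, so m(10) = 0.
  α_5 = 12: Horner steps 9 → 5, so m(12) = 5.
Codeword c = [12, 2, 6, 0, 5] ∈ F_13^5.


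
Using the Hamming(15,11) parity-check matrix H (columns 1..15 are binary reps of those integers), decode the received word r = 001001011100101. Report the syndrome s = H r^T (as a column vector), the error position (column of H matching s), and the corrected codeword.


s = (1, 1, 0, 0)^T, error position = 12, corrected codeword c = 001001011101101

Compute s = H r^T mod 2 one row at a time:
  s_1 = 1 + 1 + 1 + 0 + 0 + 1 + 0 + 1 = 5 ≡ 1 (mod 2).
  s_2 = 0 + 0 + 1 + 0 + 0 + 1 + 0 + 1 = 3 ≡ 1 (mod 2).
  s_3 = 0 + 1 + 1 + 0 + 1 + 0 + 0 + 1 = 4 ≡ 0 (mod 2).
  s_4 = 0 + 1 + 0 + 0 + 1 + 0 + 1 + 1 = 4 ≡ 0 (mod 2).
s = (1, 1, 0, 0)^T — this equals column 12 of H (binary 1100), so error is at position 12.
Correct: flip bit 12 of r = 001001011100101 to get c = 001001011101101.


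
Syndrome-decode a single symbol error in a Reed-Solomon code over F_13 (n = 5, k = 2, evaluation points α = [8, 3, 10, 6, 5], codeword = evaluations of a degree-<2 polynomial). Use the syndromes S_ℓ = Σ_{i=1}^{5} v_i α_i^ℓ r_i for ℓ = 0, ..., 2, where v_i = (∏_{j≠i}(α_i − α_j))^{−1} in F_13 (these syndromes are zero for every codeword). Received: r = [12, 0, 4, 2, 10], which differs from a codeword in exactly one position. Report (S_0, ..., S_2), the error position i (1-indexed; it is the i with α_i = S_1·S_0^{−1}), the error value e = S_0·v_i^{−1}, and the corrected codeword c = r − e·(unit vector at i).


S = (3, 4, 1), error at position 3, error magnitude e = 8, c = [12, 0, 9, 2, 10].

Step 1: column multipliers v_i = (∏_{j≠i}(α_i − α_j))^{−1} mod 13.
  i = 1 (α = 8): (8−3)(8−10)(8−6)(8−5) = 5·(−2)·2·3 = −60 ≡ 5, so v_1 = 5^{−1} = 8 (mod 13).
  i = 2 (α = 3): (3−8)(3−10)(3−6)(3−5) = (−5)·(−7)·(−3)·(−2) = 210 ≡ 2, so v_2 = 2^{−1} = 7 (mod 13).
  i = 3 (α = 10): (10−8)(10−3)(10−6)(10−5) = 2·7·4·5 = 280 ≡ 7, so v_3 = 7^{−1} = 2 (mod 13).
  i = 4 (α = 6): (6−8)(6−3)(6−10)(6−5) = (−2)·3·(−4)·1 = 24 ≡ 11, so v_4 = 11^{−1} = 6 (mod 13).
  i = 5 (α = 5): (5−8)(5−3)(5−10)(5−6) = (−3)·2·(−5)·(−1) = −30 ≡ 9, so v_5 = 9^{−1} = 3 (mod 13).
  v = [8, 7, 2, 6, 3].
Step 2: syndromes of r = [12, 0, 4, 2, 10] (all sums mod 13).
  S_0 = Σ v_i r_i = 8·12 + 7·0 + 2·4 + 6·2 + 3·10 = 146 ≡ 3.
  S_1 = Σ v_i α_i r_i = 8·8·12 + 7·3·0 + 2·10·4 + 6·6·2 + 3·5·10 = 1070 ≡ 4.
  α_i^2 mod 13 = [12, 9, 9, 10, 12].
  S_2 = Σ v_i α_i^2 r_i = 8·12·12 + 7·9·0 + 2·9·4 + 6·10·2 + 3·12·10 = 1704 ≡ 1.
  S = (3, 4, 1) ≠ 0, so r is not a codeword (an error is present).
Step 3: locate the error. For a single error e at position i, S_ℓ = v_i·e·α_i^ℓ, so α_err = S_1/S_0.
  S_0^{−1} = 3^{−1} = 9 (mod 13), so α_err = 4·9 = 36 ≡ 10 = α_3. Error position i = 3.
  Consistency check: S_2/S_1 = 1·10 = 10 ≡ 10 = α_err ✓ (single-error assumption holds).
Step 4: error magnitude e = S_0/v_3 = S_0·∏_{j≠3}(α_3 − α_j) = 3·7 = 21 ≡ 8 (mod 13).
Step 5: correct position 3: c_3 = r_3 − e = 4 − 8 ≡ 9 (mod 13). Hence c = [12, 0, 9, 2, 10].
  Check: interpolating c through the α_i gives m(x) = 11 + 5·x (degree < 2) with m(α_i) = c_i for every i, so c is indeed a codeword.


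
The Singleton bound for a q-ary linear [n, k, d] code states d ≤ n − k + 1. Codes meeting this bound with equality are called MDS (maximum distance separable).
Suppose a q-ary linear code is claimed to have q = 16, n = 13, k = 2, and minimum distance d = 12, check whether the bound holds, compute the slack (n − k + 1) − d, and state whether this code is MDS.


Singleton RHS = n − k + 1 = 12, slack = 0, bound satisfied, MDS.

Singleton bound: d ≤ n − k + 1.
Here n = 13, k = 2, so n − k + 1 = 12.
Given d = 12, check d ≤ 12: YES.
Slack = (n − k + 1) − d = 0.
The code is MDS (slack = 0).
Description: the claimed parameters are [13, 2, 12]_16; such a code would be MDS (meets Singleton bound).


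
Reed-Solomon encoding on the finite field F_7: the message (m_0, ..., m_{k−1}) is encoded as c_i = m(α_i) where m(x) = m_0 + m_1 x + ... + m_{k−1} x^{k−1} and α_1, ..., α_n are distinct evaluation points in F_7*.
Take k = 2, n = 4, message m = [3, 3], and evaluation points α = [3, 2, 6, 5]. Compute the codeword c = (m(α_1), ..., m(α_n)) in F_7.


c = [5, 2, 0, 4]

Message polynomial: m(x) = 3 + 3·x (mod 7).
For each evaluation point α_i, compute m(α_i) mod 7:
  α_1 = 3: Horner steps 3 → 5, so m(3) = 5.
  α_2 = 2: Horner steps 3 → 2, so m(2) = 2.
  α_3 = 6: Horner steps 3 → 0, so m(6) = 0.
  α_4 = 5: Horner steps 3 → 4, so m(5) = 4.
Codeword c = [5, 2, 0, 4] ∈ F_7^4.
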